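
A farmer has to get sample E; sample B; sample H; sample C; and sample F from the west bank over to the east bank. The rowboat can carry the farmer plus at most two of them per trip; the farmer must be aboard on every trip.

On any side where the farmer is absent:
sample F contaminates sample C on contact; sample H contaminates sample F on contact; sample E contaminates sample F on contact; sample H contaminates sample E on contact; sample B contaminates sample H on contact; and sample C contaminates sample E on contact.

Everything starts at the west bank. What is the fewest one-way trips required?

impossible

Whatever the first load, the items left behind include a forbidden pair without the farmer. No opening move is safe, so no plan exists.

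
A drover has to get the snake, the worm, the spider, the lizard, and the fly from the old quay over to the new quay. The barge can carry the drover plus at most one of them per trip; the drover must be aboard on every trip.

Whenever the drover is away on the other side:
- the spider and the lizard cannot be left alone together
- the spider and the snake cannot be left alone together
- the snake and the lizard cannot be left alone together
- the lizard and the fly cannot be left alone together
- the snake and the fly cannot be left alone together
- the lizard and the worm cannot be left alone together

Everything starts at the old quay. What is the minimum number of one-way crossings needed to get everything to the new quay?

Whatever the first load, the items left behind include a forbidden pair without the drover. No opening move is safe, so no plan exists.

impossible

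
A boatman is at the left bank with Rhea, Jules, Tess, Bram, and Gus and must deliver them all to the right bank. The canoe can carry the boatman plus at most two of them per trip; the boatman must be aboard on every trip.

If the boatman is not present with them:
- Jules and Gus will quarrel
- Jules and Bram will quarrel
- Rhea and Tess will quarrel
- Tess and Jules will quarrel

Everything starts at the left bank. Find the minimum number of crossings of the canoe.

Counting alone: the boatman can take at most 2 across per trip to the right bank, so moving all 5 needs at least 3 loaded trips out, with a return between consecutive ones — at least 5 crossings.
The plan below uses exactly 5 crossings, so it is optimal:
1. Boatman goes to the right bank with Jules and Rhea.
2. Boatman goes back to the left bank alone.
3. Boatman goes to the right bank with Bram and Gus.
4. Boatman goes back to the left bank with Jules.
5. Boatman goes to the right bank with Jules and Tess.

5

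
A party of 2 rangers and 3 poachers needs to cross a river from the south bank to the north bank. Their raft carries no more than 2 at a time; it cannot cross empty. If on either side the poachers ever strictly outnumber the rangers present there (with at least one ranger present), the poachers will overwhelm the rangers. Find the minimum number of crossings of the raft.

impossible

The poachers already outnumber the rangers at the south bank before anyone moves, so the starting position itself is disallowed.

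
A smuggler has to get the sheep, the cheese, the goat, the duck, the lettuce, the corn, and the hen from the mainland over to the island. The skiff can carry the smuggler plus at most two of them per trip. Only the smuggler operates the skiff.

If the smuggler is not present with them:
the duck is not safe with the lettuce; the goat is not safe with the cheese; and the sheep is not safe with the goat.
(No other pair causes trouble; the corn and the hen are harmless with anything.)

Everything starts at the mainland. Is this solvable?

Yes

1. Smuggler goes to the island with the duck and the goat.  [the mainland: the cheese, the corn, the hen, the lettuce, the sheep | the island: the duck, the goat]
2. Smuggler goes back to the mainland alone.  [the mainland: the cheese, the corn, the hen, the lettuce, the sheep | the island: the duck, the goat]
3. Smuggler goes to the island with the cheese and the sheep.  [the mainland: the corn, the hen, the lettuce | the island: the cheese, the duck, the goat, the sheep]
4. Smuggler goes back to the mainland with the goat.  [the mainland: the corn, the goat, the hen, the lettuce | the island: the cheese, the duck, the sheep]
5. Smuggler goes to the island with the corn and the hen.  [the mainland: the goat, the lettuce | the island: the cheese, the corn, the duck, the hen, the sheep]
6. Smuggler goes back to the mainland alone.  [the mainland: the goat, the lettuce | the island: the cheese, the corn, the duck, the hen, the sheep]
7. Smuggler goes to the island with the goat and the lettuce.  [the mainland: — | the island: the cheese, the corn, the duck, the goat, the hen, the lettuce, the sheep]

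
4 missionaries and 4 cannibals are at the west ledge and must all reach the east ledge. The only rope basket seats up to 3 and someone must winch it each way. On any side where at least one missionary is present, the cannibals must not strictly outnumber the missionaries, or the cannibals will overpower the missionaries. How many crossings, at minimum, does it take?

Counting alone: each trip to the east ledge takes at most 3 across and each return brings at least 1 back, so after t trips out (and t−1 returns) at most 3t − (t−1) of the 8 are across; that first reaches 8 at t = 4, so at least 7 crossings are needed.
The safety rule pushes this higher. Following every safe sequence of crossings, the most of the 8 that can be at the east ledge as the rope basket arrives there on crossing 7 is 7 — never all 8.
So no plan with fewer than 9 crossings exists, and this one achieves 9:
1. 2 cannibals → the east ledge.  (the west ledge: 4M 2C; the east ledge: 0M 2C)
2. 1 cannibal ← the west ledge.  (the west ledge: 4M 3C; the east ledge: 0M 1C)
3. 3 cannibals → the east ledge.  (the west ledge: 4M 0C; the east ledge: 0M 4C)
4. 1 cannibal ← the west ledge.  (the west ledge: 4M 1C; the east ledge: 0M 3C)
5. 3 missionaries → the east ledge.  (the west ledge: 1M 1C; the east ledge: 3M 3C)
6. 1 missionary and 1 cannibal ← the west ledge.  (the west ledge: 2M 2C; the east ledge: 2M 2C)
7. 2 missionaries → the east ledge.  (the west ledge: 0M 2C; the east ledge: 4M 2C)
8. 1 cannibal ← the west ledge.  (the west ledge: 0M 3C; the east ledge: 4M 1C)
9. 3 cannibals → the east ledge.  (the west ledge: 0M 0C; the east ledge: 4M 4C)

9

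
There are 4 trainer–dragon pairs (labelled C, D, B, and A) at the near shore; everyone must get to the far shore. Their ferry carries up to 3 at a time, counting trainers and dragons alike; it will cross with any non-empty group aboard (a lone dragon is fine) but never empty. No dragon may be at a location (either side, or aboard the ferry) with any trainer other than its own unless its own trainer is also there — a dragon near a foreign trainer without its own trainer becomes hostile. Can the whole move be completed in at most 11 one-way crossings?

Yes — this plan uses 9 crossings (≤ 11):
1. dragon C and trainer C cross → the far shore.
2. trainer C crosses ← the near shore.
3. dragon D, trainer C, and trainer D cross → the far shore.
4. dragon C and trainer C cross ← the near shore.
5. trainer A, trainer B, and trainer C cross → the far shore.
6. dragon D crosses ← the near shore.
7. dragon C and dragon D cross → the far shore.
8. dragon C crosses ← the near shore.
9. dragon A, dragon B, and dragon C cross → the far shore.

Yes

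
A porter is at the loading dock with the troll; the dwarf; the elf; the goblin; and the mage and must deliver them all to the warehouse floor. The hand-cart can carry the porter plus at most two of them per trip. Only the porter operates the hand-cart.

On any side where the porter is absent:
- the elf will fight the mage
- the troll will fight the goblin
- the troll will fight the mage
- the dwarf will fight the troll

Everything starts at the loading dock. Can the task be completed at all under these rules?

1. Porter goes to the warehouse floor with the elf and the troll.  [the loading dock: the dwarf, the goblin, the mage | the warehouse floor: the elf, the troll]
2. Porter goes back to the loading dock alone.  [the loading dock: the dwarf, the goblin, the mage | the warehouse floor: the elf, the troll]
3. Porter goes to the warehouse floor with the dwarf and the goblin.  [the loading dock: the mage | the warehouse floor: the dwarf, the elf, the goblin, the troll]
4. Porter goes back to the loading dock with the troll.  [the loading dock: the mage, the troll | the warehouse floor: the dwarf, the elf, the goblin]
5. Porter goes to the warehouse floor with the mage and the troll.  [the loading dock: — | the warehouse floor: the dwarf, the elf, the goblin, the mage, the troll]

Yes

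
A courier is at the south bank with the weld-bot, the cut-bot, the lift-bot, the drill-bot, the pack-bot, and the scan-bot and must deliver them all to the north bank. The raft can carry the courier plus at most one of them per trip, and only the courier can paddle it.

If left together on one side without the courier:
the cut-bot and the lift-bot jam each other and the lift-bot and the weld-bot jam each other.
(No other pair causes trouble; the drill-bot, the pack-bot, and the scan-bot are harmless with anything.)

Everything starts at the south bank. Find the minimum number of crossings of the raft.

13

Counting alone: the courier can take at most 1 across per trip to the north bank, so moving all 6 needs at least 6 loaded trips out, with a return between consecutive ones — at least 11 crossings.
The safety rule pushes this higher. Following every safe sequence of crossings, the most of the 6 that can be at the north bank as the raft arrives there on crossing 11 is 5 — never all 6.
So no plan with fewer than 13 crossings exists, and this one achieves 13:
1. Courier goes to the north bank with the lift-bot.  [the south bank: the cut-bot, the drill-bot, the pack-bot, the scan-bot, the weld-bot | the north bank: the lift-bot]
2. Courier goes back to the south bank alone.  [the south bank: the cut-bot, the drill-bot, the pack-bot, the scan-bot, the weld-bot | the north bank: the lift-bot]
3. Courier goes to the north bank with the weld-bot.  [the south bank: the cut-bot, the drill-bot, the pack-bot, the scan-bot | the north bank: the lift-bot, the weld-bot]
4. Courier goes back to the south bank with the lift-bot.  [the south bank: the cut-bot, the drill-bot, the lift-bot, the pack-bot, the scan-bot | the north bank: the weld-bot]
5. Courier goes to the north bank with the cut-bot.  [the south bank: the drill-bot, the lift-bot, the pack-bot, the scan-bot | the north bank: the cut-bot, the weld-bot]
6. Courier goes back to the south bank alone.  [the south bank: the drill-bot, the lift-bot, the pack-bot, the scan-bot | the north bank: the cut-bot, the weld-bot]
7. Courier goes to the north bank with the drill-bot.  [the south bank: the lift-bot, the pack-bot, the scan-bot | the north bank: the cut-bot, the drill-bot, the weld-bot]
8. Courier goes back to the south bank alone.  [the south bank: the lift-bot, the pack-bot, the scan-bot | the north bank: the cut-bot, the drill-bot, the weld-bot]
9. Courier goes to the north bank with the pack-bot.  [the south bank: the lift-bot, the scan-bot | the north bank: the cut-bot, the drill-bot, the pack-bot, the weld-bot]
10. Courier goes back to the south bank alone.  [the south bank: the lift-bot, the scan-bot | the north bank: the cut-bot, the drill-bot, the pack-bot, the weld-bot]
11. Courier goes to the north bank with the scan-bot.  [the south bank: the lift-bot | the north bank: the cut-bot, the drill-bot, the pack-bot, the scan-bot, the weld-bot]
12. Courier goes back to the south bank alone.  [the south bank: the lift-bot | the north bank: the cut-bot, the drill-bot, the pack-bot, the scan-bot, the weld-bot]
13. Courier goes to the north bank with the lift-bot.  [the south bank: — | the north bank: the cut-bot, the drill-bot, the lift-bot, the pack-bot, the scan-bot, the weld-bot]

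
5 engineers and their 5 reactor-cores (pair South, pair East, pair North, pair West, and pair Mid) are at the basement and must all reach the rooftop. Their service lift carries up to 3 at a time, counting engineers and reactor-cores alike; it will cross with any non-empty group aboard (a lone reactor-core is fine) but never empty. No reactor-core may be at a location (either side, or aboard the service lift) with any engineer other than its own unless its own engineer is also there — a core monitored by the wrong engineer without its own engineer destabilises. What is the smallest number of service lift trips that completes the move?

11

Counting alone: each trip to the rooftop takes at most 3 across and each return brings at least 1 back, so after t trips out (and t−1 returns) at most 3t − (t−1) of the 10 are across; that first reaches 10 at t = 5, so at least 9 crossings are needed.
The safety rule pushes this higher. Following every safe sequence of crossings, the most of the 10 that can be at the rooftop as the service lift arrives there on crossing 9 is 9 — never all 10.
So no plan with fewer than 11 crossings exists, and this one achieves 11:
1. engineer South and reactor-core South cross → the rooftop.
2. engineer South crosses ← the basement.
3. reactor-core East, reactor-core North, and reactor-core West cross → the rooftop.
4. reactor-core South crosses ← the basement.
5. engineer East, engineer North, and engineer West cross → the rooftop.
6. engineer East and reactor-core East cross ← the basement.
7. engineer East, engineer Mid, and engineer South cross → the rooftop.
8. reactor-core North crosses ← the basement.
9. reactor-core East and reactor-core South cross → the rooftop.
10. reactor-core South crosses ← the basement.
11. reactor-core Mid, reactor-core North, and reactor-core South cross → the rooftop.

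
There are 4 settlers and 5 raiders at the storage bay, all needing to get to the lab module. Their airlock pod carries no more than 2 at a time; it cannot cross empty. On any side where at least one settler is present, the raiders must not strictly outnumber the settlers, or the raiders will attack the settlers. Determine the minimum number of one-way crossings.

The raiders already outnumber the settlers at the storage bay before anyone moves, so the starting position itself is disallowed.

impossible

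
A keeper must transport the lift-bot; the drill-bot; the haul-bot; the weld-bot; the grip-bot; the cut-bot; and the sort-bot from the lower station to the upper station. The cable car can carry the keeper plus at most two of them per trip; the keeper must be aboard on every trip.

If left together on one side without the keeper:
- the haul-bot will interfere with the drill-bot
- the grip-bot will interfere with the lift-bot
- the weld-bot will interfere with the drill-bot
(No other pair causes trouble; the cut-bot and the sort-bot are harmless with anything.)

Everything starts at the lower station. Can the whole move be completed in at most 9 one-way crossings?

Yes — this plan uses 7 crossings (≤ 9):
1. Keeper goes to the upper station with the drill-bot and the lift-bot.  [the lower station: the cut-bot, the grip-bot, the haul-bot, the sort-bot, the weld-bot | the upper station: the drill-bot, the lift-bot]
2. Keeper goes back to the lower station alone.  [the lower station: the cut-bot, the grip-bot, the haul-bot, the sort-bot, the weld-bot | the upper station: the drill-bot, the lift-bot]
3. Keeper goes to the upper station with the haul-bot and the weld-bot.  [the lower station: the cut-bot, the grip-bot, the sort-bot | the upper station: the drill-bot, the haul-bot, the lift-bot, the weld-bot]
4. Keeper goes back to the lower station with the drill-bot.  [the lower station: the cut-bot, the drill-bot, the grip-bot, the sort-bot | the upper station: the haul-bot, the lift-bot, the weld-bot]
5. Keeper goes to the upper station with the cut-bot and the sort-bot.  [the lower station: the drill-bot, the grip-bot | the upper station: the cut-bot, the haul-bot, the lift-bot, the sort-bot, the weld-bot]
6. Keeper goes back to the lower station alone.  [the lower station: the drill-bot, the grip-bot | the upper station: the cut-bot, the haul-bot, the lift-bot, the sort-bot, the weld-bot]
7. Keeper goes to the upper station with the drill-bot and the grip-bot.  [the lower station: — | the upper station: the cut-bot, the drill-bot, the grip-bot, the haul-bot, the lift-bot, the sort-bot, the weld-bot]

Yes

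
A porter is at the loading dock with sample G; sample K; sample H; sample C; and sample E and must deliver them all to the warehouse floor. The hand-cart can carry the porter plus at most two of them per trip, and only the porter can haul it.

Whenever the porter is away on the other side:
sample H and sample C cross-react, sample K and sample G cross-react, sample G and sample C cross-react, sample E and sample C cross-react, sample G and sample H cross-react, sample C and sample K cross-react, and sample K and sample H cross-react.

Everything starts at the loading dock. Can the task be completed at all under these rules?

No

Whatever the first load, the items left behind include a forbidden pair without the porter. No opening move is safe, so no plan exists.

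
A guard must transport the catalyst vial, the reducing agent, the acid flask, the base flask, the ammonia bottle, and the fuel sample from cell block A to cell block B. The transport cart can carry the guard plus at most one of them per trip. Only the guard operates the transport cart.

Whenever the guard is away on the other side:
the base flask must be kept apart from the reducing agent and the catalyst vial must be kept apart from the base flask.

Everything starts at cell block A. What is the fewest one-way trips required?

Counting alone: the guard can take at most 1 across per trip to cell block B, so moving all 6 needs at least 6 loaded trips out, with a return between consecutive ones — at least 11 crossings.
The safety rule pushes this higher. Following every safe sequence of crossings, the most of the 6 that can be at cell block B as the transport cart arrives there on crossing 11 is 5 — never all 6.
So no plan with fewer than 13 crossings exists, and this one achieves 13:
1. Guard goes to cell block B with the base flask.
2. Guard goes back to cell block A alone.
3. Guard goes to cell block B with the catalyst vial.
4. Guard goes back to cell block A with the base flask.
5. Guard goes to cell block B with the reducing agent.
6. Guard goes back to cell block A alone.
7. Guard goes to cell block B with the acid flask.
8. Guard goes back to cell block A alone.
9. Guard goes to cell block B with the ammonia bottle.
10. Guard goes back to cell block A alone.
11. Guard goes to cell block B with the fuel sample.
12. Guard goes back to cell block A alone.
13. Guard goes to cell block B with the base flask.

13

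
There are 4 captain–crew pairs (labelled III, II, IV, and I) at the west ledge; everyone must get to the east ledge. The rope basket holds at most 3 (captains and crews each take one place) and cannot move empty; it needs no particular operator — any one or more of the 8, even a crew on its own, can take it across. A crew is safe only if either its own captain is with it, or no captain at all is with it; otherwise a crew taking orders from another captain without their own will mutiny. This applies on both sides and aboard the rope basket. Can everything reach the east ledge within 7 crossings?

Counting alone: each trip to the east ledge takes at most 3 across and each return brings at least 1 back, so after t trips out (and t−1 returns) at most 3t − (t−1) of the 8 are across; that first reaches 8 at t = 4, so at least 7 crossings are needed.
The safety rule pushes this higher. Following every safe sequence of crossings, the most of the 8 that can be at the east ledge as the rope basket arrives there on crossing 7 is 7 — never all 8.
So the move cannot be finished within 7 crossings. (The shortest complete plan takes 9:)
1. captain III and crew III cross → the east ledge.
2. captain III crosses ← the west ledge.
3. captain II, captain III, and crew II cross → the east ledge.
4. captain III and crew III cross ← the west ledge.
5. captain I, captain III, and captain IV cross → the east ledge.
6. crew II crosses ← the west ledge.
7. crew II and crew III cross → the east ledge.
8. crew III crosses ← the west ledge.
9. crew I, crew III, and crew IV cross → the east ledge.

No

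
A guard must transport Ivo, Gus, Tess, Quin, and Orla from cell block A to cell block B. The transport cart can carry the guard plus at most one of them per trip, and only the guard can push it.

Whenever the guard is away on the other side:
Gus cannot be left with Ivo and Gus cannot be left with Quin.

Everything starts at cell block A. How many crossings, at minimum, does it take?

Counting alone: the guard can take at most 1 across per trip to cell block B, so moving all 5 needs at least 5 loaded trips out, with a return between consecutive ones — at least 9 crossings.
The safety rule pushes this higher. Following every safe sequence of crossings, the most of the 5 that can be at cell block B as the transport cart arrives there on crossing 9 is 4 — never all 5.
So no plan with fewer than 11 crossings exists, and this one achieves 11:
1. Guard goes to cell block B with Gus.
2. Guard goes back to cell block A alone.
3. Guard goes to cell block B with Ivo.
4. Guard goes back to cell block A with Gus.
5. Guard goes to cell block B with Quin.
6. Guard goes back to cell block A alone.
7. Guard goes to cell block B with Tess.
8. Guard goes back to cell block A alone.
9. Guard goes to cell block B with Orla.
10. Guard goes back to cell block A alone.
11. Guard goes to cell block B with Gus.

11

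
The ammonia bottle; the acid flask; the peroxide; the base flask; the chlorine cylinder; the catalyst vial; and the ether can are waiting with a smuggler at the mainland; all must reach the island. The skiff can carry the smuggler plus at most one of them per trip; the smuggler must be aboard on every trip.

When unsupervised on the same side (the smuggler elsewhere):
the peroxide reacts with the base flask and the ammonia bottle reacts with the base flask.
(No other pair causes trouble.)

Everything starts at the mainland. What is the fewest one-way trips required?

Counting alone: the smuggler can take at most 1 across per trip to the island, so moving all 7 needs at least 7 loaded trips out, with a return between consecutive ones — at least 13 crossings.
The safety rule pushes this higher. Following every safe sequence of crossings, the most of the 7 that can be at the island as the skiff arrives there on crossing 13 is 6 — never all 7.
So no plan with fewer than 15 crossings exists, and this one achieves 15:
1. Smuggler goes to the island with the base flask.
2. Smuggler goes back to the mainland alone.
3. Smuggler goes to the island with the ammonia bottle.
4. Smuggler goes back to the mainland with the base flask.
5. Smuggler goes to the island with the peroxide.
6. Smuggler goes back to the mainland alone.
7. Smuggler goes to the island with the acid flask.
8. Smuggler goes back to the mainland alone.
9. Smuggler goes to the island with the chlorine cylinder.
10. Smuggler goes back to the mainland alone.
11. Smuggler goes to the island with the catalyst vial.
12. Smuggler goes back to the mainland alone.
13. Smuggler goes to the island with the ether can.
14. Smuggler goes back to the mainland alone.
15. Smuggler goes to the island with the base flask.

15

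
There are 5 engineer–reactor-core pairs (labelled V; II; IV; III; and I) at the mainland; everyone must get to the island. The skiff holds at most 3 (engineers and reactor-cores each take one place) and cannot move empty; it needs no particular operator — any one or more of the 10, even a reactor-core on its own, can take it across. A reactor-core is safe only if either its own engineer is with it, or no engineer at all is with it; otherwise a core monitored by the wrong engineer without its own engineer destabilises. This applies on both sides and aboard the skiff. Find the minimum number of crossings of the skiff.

Counting alone: each trip to the island takes at most 3 across and each return brings at least 1 back, so after t trips out (and t−1 returns) at most 3t − (t−1) of the 10 are across; that first reaches 10 at t = 5, so at least 9 crossings are needed.
The safety rule pushes this higher. Following every safe sequence of crossings, the most of the 10 that can be at the island as the skiff arrives there on crossing 9 is 9 — never all 10.
So no plan with fewer than 11 crossings exists, and this one achieves 11:
1. engineer V and reactor-core V cross → the island.
2. engineer V crosses ← the mainland.
3. reactor-core II, reactor-core III, and reactor-core IV cross → the island.
4. reactor-core V crosses ← the mainland.
5. engineer II, engineer III, and engineer IV cross → the island.
6. engineer II and reactor-core II cross ← the mainland.
7. engineer I, engineer II, and engineer V cross → the island.
8. reactor-core IV crosses ← the mainland.
9. reactor-core II and reactor-core V cross → the island.
10. reactor-core V crosses ← the mainland.
11. reactor-core I, reactor-core IV, and reactor-core V cross → the island.

11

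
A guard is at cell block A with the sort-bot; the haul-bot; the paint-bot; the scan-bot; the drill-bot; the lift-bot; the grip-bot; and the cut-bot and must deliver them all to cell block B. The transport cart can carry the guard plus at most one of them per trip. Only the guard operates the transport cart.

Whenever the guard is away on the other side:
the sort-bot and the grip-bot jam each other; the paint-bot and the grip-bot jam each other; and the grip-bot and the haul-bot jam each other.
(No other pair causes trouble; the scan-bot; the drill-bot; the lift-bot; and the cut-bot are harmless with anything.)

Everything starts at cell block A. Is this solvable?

Following every safe sequence of crossings from the start, the most of the 8 that can be at cell block B as the transport cart arrives there on crossings 1, 3, 5, 7, 9, 11 is 1, 2, 3, 4, 5, 6 respectively; the best ever achieved is 6 of 8.
From crossing 13 on, no configuration arises that was not already reachable earlier: only 144 distinct safe configurations (who is on which side, and where the transport cart is) can ever be reached, none of them has everyone across, and every continuation just revisits them. So no valid plan exists.

No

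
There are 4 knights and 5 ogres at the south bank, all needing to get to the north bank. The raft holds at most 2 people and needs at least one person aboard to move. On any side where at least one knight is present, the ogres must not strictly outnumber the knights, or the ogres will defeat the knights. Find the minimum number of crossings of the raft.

The ogres already outnumber the knights at the south bank before anyone moves, so the starting position itself is disallowed.

impossible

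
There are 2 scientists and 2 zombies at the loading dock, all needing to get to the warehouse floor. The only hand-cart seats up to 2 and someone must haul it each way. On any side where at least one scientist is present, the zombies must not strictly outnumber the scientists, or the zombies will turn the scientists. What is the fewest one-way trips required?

5

Counting alone: each trip to the warehouse floor takes at most 2 across and each return brings at least 1 back, so after t trips out (and t−1 returns) at most 2t − (t−1) of the 4 are across; that first reaches 4 at t = 3, so at least 5 crossings are needed.
The plan below uses exactly 5 crossings, so it is optimal:
1. 2 zombies → the warehouse floor.  (the loading dock: 2S 0Z; the warehouse floor: 0S 2Z)
2. 1 zombie ← the loading dock.  (the loading dock: 2S 1Z; the warehouse floor: 0S 1Z)
3. 2 scientists → the warehouse floor.  (the loading dock: 0S 1Z; the warehouse floor: 2S 1Z)
4. 1 zombie ← the loading dock.  (the loading dock: 0S 2Z; the warehouse floor: 2S 0Z)
5. 2 zombies → the warehouse floor.  (the loading dock: 0S 0Z; the warehouse floor: 2S 2Z)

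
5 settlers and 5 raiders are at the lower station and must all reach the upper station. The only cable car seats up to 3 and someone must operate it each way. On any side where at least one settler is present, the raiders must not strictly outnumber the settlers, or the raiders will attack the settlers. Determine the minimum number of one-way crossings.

Counting alone: each trip to the upper station takes at most 3 across and each return brings at least 1 back, so after t trips out (and t−1 returns) at most 3t − (t−1) of the 10 are across; that first reaches 10 at t = 5, so at least 9 crossings are needed.
The safety rule pushes this higher. Following every safe sequence of crossings, the most of the 10 that can be at the upper station as the cable car arrives there on crossing 9 is 9 — never all 10.
So no plan with fewer than 11 crossings exists, and this one achieves 11:
1. 2 raiders → the upper station.  (the lower station: 5S 3R; the upper station: 0S 2R)
2. 1 raider ← the lower station.  (the lower station: 5S 4R; the upper station: 0S 1R)
3. 3 raiders → the upper station.  (the lower station: 5S 1R; the upper station: 0S 4R)
4. 1 raider ← the lower station.  (the lower station: 5S 2R; the upper station: 0S 3R)
5. 3 settlers → the upper station.  (the lower station: 2S 2R; the upper station: 3S 3R)
6. 1 settler and 1 raider ← the lower station.  (the lower station: 3S 3R; the upper station: 2S 2R)
7. 3 settlers → the upper station.  (the lower station: 0S 3R; the upper station: 5S 2R)
8. 1 raider ← the lower station.  (the lower station: 0S 4R; the upper station: 5S 1R)
9. 2 raiders → the upper station.  (the lower station: 0S 2R; the upper station: 5S 3R)
10. 1 raider ← the lower station.  (the lower station: 0S 3R; the upper station: 5S 2R)
11. 3 raiders → the upper station.  (the lower station: 0S 0R; the upper station: 5S 5R)

11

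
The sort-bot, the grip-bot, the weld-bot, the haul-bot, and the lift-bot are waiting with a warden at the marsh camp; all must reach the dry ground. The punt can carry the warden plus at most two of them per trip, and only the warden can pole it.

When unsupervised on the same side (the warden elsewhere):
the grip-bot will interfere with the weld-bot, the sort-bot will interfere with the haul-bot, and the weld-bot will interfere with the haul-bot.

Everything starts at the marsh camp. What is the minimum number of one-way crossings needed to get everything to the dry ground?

5

Counting alone: the warden can take at most 2 across per trip to the dry ground, so moving all 5 needs at least 3 loaded trips out, with a return between consecutive ones — at least 5 crossings.
The plan below uses exactly 5 crossings, so it is optimal:
1. Warden goes to the dry ground with the sort-bot and the weld-bot.
2. Warden goes back to the marsh camp alone.
3. Warden goes to the dry ground with the lift-bot.
4. Warden goes back to the marsh camp alone.
5. Warden goes to the dry ground with the grip-bot and the haul-bot.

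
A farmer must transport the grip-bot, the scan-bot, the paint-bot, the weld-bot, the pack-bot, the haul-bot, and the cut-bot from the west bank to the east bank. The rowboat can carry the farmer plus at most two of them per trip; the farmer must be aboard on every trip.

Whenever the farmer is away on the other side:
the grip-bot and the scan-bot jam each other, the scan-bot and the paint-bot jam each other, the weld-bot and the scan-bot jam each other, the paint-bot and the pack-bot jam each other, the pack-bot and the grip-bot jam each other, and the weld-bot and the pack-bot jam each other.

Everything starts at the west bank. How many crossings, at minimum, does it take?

Counting alone: the farmer can take at most 2 across per trip to the east bank, so moving all 7 needs at least 4 loaded trips out, with a return between consecutive ones — at least 7 crossings.
The safety rule pushes this higher. Following every safe sequence of crossings, the most of the 7 that can be at the east bank as the rowboat arrives there on crossing 7 is 6 — never all 7.
So no plan with fewer than 9 crossings exists, and this one achieves 9:
1. Farmer goes to the east bank with the pack-bot and the scan-bot.  [the west bank: the cut-bot, the grip-bot, the haul-bot, the paint-bot, the weld-bot | the east bank: the pack-bot, the scan-bot]
2. Farmer goes back to the west bank alone.  [the west bank: the cut-bot, the grip-bot, the haul-bot, the paint-bot, the weld-bot | the east bank: the pack-bot, the scan-bot]
3. Farmer goes to the east bank with the grip-bot.  [the west bank: the cut-bot, the haul-bot, the paint-bot, the weld-bot | the east bank: the grip-bot, the pack-bot, the scan-bot]
4. Farmer goes back to the west bank with the pack-bot and the scan-bot.  [the west bank: the cut-bot, the haul-bot, the pack-bot, the paint-bot, the scan-bot, the weld-bot | the east bank: the grip-bot]
5. Farmer goes to the east bank with the paint-bot and the weld-bot.  [the west bank: the cut-bot, the haul-bot, the pack-bot, the scan-bot | the east bank: the grip-bot, the paint-bot, the weld-bot]
6. Farmer goes back to the west bank alone.  [the west bank: the cut-bot, the haul-bot, the pack-bot, the scan-bot | the east bank: the grip-bot, the paint-bot, the weld-bot]
7. Farmer goes to the east bank with the cut-bot and the haul-bot.  [the west bank: the pack-bot, the scan-bot | the east bank: the cut-bot, the grip-bot, the haul-bot, the paint-bot, the weld-bot]
8. Farmer goes back to the west bank alone.  [the west bank: the pack-bot, the scan-bot | the east bank: the cut-bot, the grip-bot, the haul-bot, the paint-bot, the weld-bot]
9. Farmer goes to the east bank with the pack-bot and the scan-bot.  [the west bank: — | the east bank: the cut-bot, the grip-bot, the haul-bot, the pack-bot, the paint-bot, the scan-bot, the weld-bot]

9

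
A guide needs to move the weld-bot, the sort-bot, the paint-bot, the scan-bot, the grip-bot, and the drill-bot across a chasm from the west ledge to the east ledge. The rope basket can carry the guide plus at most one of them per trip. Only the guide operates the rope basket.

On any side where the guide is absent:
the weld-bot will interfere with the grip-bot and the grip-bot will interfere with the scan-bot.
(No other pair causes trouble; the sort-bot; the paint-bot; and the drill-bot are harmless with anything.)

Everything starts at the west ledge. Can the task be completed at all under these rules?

1. Guide goes to the east ledge with the grip-bot.
2. Guide goes back to the west ledge alone.
3. Guide goes to the east ledge with the weld-bot.
4. Guide goes back to the west ledge with the grip-bot.
5. Guide goes to the east ledge with the scan-bot.
6. Guide goes back to the west ledge alone.
7. Guide goes to the east ledge with the sort-bot.
8. Guide goes back to the west ledge alone.
9. Guide goes to the east ledge with the paint-bot.
10. Guide goes back to the west ledge alone.
11. Guide goes to the east ledge with the drill-bot.
12. Guide goes back to the west ledge alone.
13. Guide goes to the east ledge with the grip-bot.

Yes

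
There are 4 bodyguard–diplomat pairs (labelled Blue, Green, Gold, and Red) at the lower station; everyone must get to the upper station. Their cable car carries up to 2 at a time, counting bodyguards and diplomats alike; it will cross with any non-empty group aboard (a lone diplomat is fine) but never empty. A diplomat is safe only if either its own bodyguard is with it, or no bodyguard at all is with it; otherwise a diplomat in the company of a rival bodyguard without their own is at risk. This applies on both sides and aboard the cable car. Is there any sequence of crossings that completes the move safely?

Following every safe sequence of crossings from the start, the most of the 8 that can be at the upper station as the cable car arrives there on crossings 1, 3, 5 is 2, 3, 4 respectively; the best ever achieved is 4 of 8.
From crossing 7 on, no configuration arises that was not already reachable earlier: only 44 distinct safe configurations (who is on which side, and where the cable car is) can ever be reached, none of them has everyone across, and every continuation just revisits them. So no valid plan exists.

No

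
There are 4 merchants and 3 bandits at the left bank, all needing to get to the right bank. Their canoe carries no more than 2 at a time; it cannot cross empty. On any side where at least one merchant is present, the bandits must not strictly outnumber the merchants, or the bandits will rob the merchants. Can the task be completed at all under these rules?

Yes

1. 2 bandits → the right bank.  (the left bank: 4M 1B; the right bank: 0M 2B)
2. 1 bandit ← the left bank.  (the left bank: 4M 2B; the right bank: 0M 1B)
3. 2 bandits → the right bank.  (the left bank: 4M 0B; the right bank: 0M 3B)
4. 1 bandit ← the left bank.  (the left bank: 4M 1B; the right bank: 0M 2B)
5. 2 merchants → the right bank.  (the left bank: 2M 1B; the right bank: 2M 2B)
6. 1 bandit ← the left bank.  (the left bank: 2M 2B; the right bank: 2M 1B)
7. 1 merchant and 1 bandit → the right bank.  (the left bank: 1M 1B; the right bank: 3M 2B)
8. 1 merchant ← the left bank.  (the left bank: 2M 1B; the right bank: 2M 2B)
9. 1 merchant and 1 bandit → the right bank.  (the left bank: 1M 0B; the right bank: 3M 3B)
10. 1 bandit ← the left bank.  (the left bank: 1M 1B; the right bank: 3M 2B)
11. 1 merchant and 1 bandit → the right bank.  (the left bank: 0M 0B; the right bank: 4M 3B)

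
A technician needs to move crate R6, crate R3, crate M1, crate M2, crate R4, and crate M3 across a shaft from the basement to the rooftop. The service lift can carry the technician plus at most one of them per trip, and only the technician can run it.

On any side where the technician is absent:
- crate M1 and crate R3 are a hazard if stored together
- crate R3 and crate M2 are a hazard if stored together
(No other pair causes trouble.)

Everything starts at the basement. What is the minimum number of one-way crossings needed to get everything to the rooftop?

Counting alone: the technician can take at most 1 across per trip to the rooftop, so moving all 6 needs at least 6 loaded trips out, with a return between consecutive ones — at least 11 crossings.
The safety rule pushes this higher. Following every safe sequence of crossings, the most of the 6 that can be at the rooftop as the service lift arrives there on crossing 11 is 5 — never all 6.
So no plan with fewer than 13 crossings exists, and this one achieves 13:
1. Technician goes to the rooftop with crate R3.  [the basement: crate M1, crate M2, crate M3, crate R4, crate R6 | the rooftop: crate R3]
2. Technician goes back to the basement alone.  [the basement: crate M1, crate M2, crate M3, crate R4, crate R6 | the rooftop: crate R3]
3. Technician goes to the rooftop with crate R6.  [the basement: crate M1, crate M2, crate M3, crate R4 | the rooftop: crate R3, crate R6]
4. Technician goes back to the basement alone.  [the basement: crate M1, crate M2, crate M3, crate R4 | the rooftop: crate R3, crate R6]
5. Technician goes to the rooftop with crate M1.  [the basement: crate M2, crate M3, crate R4 | the rooftop: crate M1, crate R3, crate R6]
6. Technician goes back to the basement with crate R3.  [the basement: crate M2, crate M3, crate R3, crate R4 | the rooftop: crate M1, crate R6]
7. Technician goes to the rooftop with crate M2.  [the basement: crate M3, crate R3, crate R4 | the rooftop: crate M1, crate M2, crate R6]
8. Technician goes back to the basement alone.  [the basement: crate M3, crate R3, crate R4 | the rooftop: crate M1, crate M2, crate R6]
9. Technician goes to the rooftop with crate R4.  [the basement: crate M3, crate R3 | the rooftop: crate M1, crate M2, crate R4, crate R6]
10. Technician goes back to the basement alone.  [the basement: crate M3, crate R3 | the rooftop: crate M1, crate M2, crate R4, crate R6]
11. Technician goes to the rooftop with crate M3.  [the basement: crate R3 | the rooftop: crate M1, crate M2, crate M3, crate R4, crate R6]
12. Technician goes back to the basement alone.  [the basement: crate R3 | the rooftop: crate M1, crate M2, crate M3, crate R4, crate R6]
13. Technician goes to the rooftop with crate R3.  [the basement: — | the rooftop: crate M1, crate M2, crate M3, crate R3, crate R4, crate R6]

13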